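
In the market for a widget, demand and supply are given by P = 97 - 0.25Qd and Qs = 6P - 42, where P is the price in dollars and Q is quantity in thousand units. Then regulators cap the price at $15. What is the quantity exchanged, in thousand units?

Rearranging demand gives Qd = 388 - 4P. Without the control the market clears where 388 - 4P = 6P - 42, i.e. P* = 43 and Q* = 216.
The ceiling of 15 is below the equilibrium price 43, so it binds.
At P = 15: Qd = 388 - 4·15 = 328 and Qs = 6·15 - 42 = 48.
The quantity actually transacted is the short side, supply: 48.

48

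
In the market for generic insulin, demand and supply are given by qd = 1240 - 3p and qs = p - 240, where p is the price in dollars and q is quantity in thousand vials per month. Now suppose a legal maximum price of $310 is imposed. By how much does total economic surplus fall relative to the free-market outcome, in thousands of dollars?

2400

Without the control the market clears where 1240 - 3p = p - 240, i.e. p* = 370 and q* = 130.
The ceiling of 310 is below the equilibrium price 370, so it binds.
At p = 310: qd = 1240 - 3·310 = 310 and qs = 310 - 240 = 70.
Quantity traded falls to 70. At q = 70 the demand price is (1240 - 70)/3 = 390 and the supply price is 240 + 70 = 310.
Deadweight loss = ½ · (390 - 310) · (130 - 70) = ½ · 80 · 60 = 2400.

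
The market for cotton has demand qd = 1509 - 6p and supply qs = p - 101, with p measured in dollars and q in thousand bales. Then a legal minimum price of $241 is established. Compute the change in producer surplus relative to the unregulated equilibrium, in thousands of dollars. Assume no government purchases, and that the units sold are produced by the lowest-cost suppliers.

Setting quantity demanded equal to quantity supplied, 1509 - 6p = p - 101, gives p* = 230 and q* = 129.
Because the floor (241) lies above the market-clearing price, it is binding.
At p = 241: qd = 1509 - 6·241 = 63 and qs = 241 - 101 = 140.
Producer surplus without the control is ½ · (230 - 101) · 129 = 8320.5.
With the floor, 63 units are sold at 241. The supply price at q = 63 is 164, so PS = ½ · [(241 - 101) + (241 - 164)] · 63 = 6835.5.
Change in producer surplus = 6835.5 - 8320.5 = -1485.

-1485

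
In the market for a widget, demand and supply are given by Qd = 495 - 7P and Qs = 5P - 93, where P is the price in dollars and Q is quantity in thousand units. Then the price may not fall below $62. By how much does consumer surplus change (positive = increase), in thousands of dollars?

-1384.5

Equilibrium: 495 - 7P = 5P - 93, so 588 = 12P and P* = 49, Q* = 152.
Since 62 > 49, the floor is binding.
At P = 62: Qd = 495 - 7·62 = 61 and Qs = 5·62 - 93 = 217.
Consumer surplus without the control is ½ · (495/7 - 49) · 152 = 11552/7.
With the floor, consumers buy 61 units at 62, so CS = ½ · (495/7 - 62) · 61 = 3721/14.
Change in consumer surplus = 3721/14 - 11552/7 = -1384.5.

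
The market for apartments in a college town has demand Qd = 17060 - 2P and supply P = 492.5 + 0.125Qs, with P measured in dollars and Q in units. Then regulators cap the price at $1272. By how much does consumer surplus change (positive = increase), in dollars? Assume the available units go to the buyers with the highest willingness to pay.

-5805936

Rearranging supply gives Qs = 8P - 3940. Setting quantity demanded equal to quantity supplied, 17060 - 2P = 8P - 3940, gives P* = 2100 and Q* = 12860.
Because the ceiling (1272) lies below the market-clearing price, it is binding.
At P = 1272: Qd = 17060 - 2·1272 = 14516 and Qs = 8·1272 - 3940 = 6236.
Consumer surplus without the control is ½ · (8530 - 2100) · 12860 = 41344900.
With the ceiling, 6236 units are sold at 1272 (assume they go to the highest-value buyers). The demand price at Q = 6236 is 5412, so CS = ½ · [(8530 - 1272) + (5412 - 1272)] · 6236 = 35538964.
Change in consumer surplus = 35538964 - 41344900 = -5805936.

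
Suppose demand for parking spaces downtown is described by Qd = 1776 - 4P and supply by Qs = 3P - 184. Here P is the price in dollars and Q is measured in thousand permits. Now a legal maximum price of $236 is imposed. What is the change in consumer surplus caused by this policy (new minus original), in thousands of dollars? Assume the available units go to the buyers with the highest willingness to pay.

Setting quantity demanded equal to quantity supplied, 1776 - 4P = 3P - 184, gives P* = 280 and Q* = 656.
The ceiling of 236 is below the equilibrium price 280, so it binds.
At P = 236: Qd = 1776 - 4·236 = 832 and Qs = 3·236 - 184 = 524.
Consumer surplus without the control is ½ · (444 - 280) · 656 = 53792.
With the ceiling, 524 units are sold at 236 (assume they go to the highest-value buyers). The demand price at Q = 524 is 313, so CS = ½ · [(444 - 236) + (313 - 236)] · 524 = 74670.
Change in consumer surplus = 74670 - 53792 = 20878.

20878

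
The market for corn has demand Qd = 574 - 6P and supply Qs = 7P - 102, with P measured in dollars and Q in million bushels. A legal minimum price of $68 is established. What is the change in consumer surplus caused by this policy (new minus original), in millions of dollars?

Setting quantity demanded equal to quantity supplied, 574 - 6P = 7P - 102, gives P* = 52 and Q* = 262.
Since 68 > 52, the floor is binding.
At P = 68: Qd = 574 - 6·68 = 166 and Qs = 7·68 - 102 = 374.
Consumer surplus without the control is ½ · (287/3 - 52) · 262 = 17161/3.
With the floor, consumers buy 166 units at 68, so CS = ½ · (287/3 - 68) · 166 = 6889/3.
Change in consumer surplus = 6889/3 - 17161/3 = -3424.

-3424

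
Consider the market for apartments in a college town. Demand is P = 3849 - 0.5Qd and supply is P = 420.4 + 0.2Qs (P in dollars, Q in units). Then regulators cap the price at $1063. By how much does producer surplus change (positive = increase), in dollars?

-1366703.5

Rearranging demand gives Qd = 7698 - 2P; rearranging supply gives Qs = 5P - 2102. Without the control the market clears where 7698 - 2P = 5P - 2102, i.e. P* = 1400 and Q* = 4898.
Since 1063 < 1400, the ceiling is binding.
At P = 1063: Qd = 7698 - 2·1063 = 5572 and Qs = 5·1063 - 2102 = 3213.
Producer surplus without the control is ½ · (1400 - 420.4) · 4898 = 2399040.4.
With the ceiling, producers sell 3213 units at 1063, so PS = ½ · (1063 - 420.4) · 3213 = 1032336.9.
Change in producer surplus = 1032336.9 - 2399040.4 = -1366703.5.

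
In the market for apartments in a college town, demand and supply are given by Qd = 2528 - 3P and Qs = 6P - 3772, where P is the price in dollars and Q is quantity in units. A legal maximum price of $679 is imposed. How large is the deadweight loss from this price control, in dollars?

3969

Setting quantity demanded equal to quantity supplied, 2528 - 3P = 6P - 3772, gives P* = 700 and Q* = 428.
Since 679 < 700, the ceiling is binding.
At P = 679: Qd = 2528 - 3·679 = 491 and Qs = 6·679 - 3772 = 302.
Quantity traded falls to 302. At Q = 302 the demand price is (2528 - 302)/3 = 742 and the supply price is (3772 + 302)/6 = 679.
Deadweight loss = ½ · (742 - 679) · (428 - 302) = ½ · 63 · 126 = 3969.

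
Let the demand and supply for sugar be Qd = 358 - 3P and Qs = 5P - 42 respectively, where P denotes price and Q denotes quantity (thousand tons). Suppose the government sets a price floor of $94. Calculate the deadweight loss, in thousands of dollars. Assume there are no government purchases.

Setting quantity demanded equal to quantity supplied, 358 - 3P = 5P - 42, gives P* = 50 and Q* = 208.
The floor of 94 is above the equilibrium price 50, so it binds.
At P = 94: Qd = 358 - 3·94 = 76 and Qs = 5·94 - 42 = 428.
Quantity traded falls to 76. At Q = 76 the demand price is (358 - 76)/3 = 94 and the supply price is (42 + 76)/5 = 23.6.
Deadweight loss = ½ · (94 - 23.6) · (208 - 76) = ½ · 70.4 · 132 = 4646.4.

4646.4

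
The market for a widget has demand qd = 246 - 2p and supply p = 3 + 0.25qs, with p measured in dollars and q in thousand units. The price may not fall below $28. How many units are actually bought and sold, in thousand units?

160

Rearranging supply gives qs = 4p - 12. In a free market, 246 - 2p = 4p - 12 gives the equilibrium p* = 43, q* = 160.
Since 28 is below p* = 43, the floor does not bind and the free-market outcome prevails.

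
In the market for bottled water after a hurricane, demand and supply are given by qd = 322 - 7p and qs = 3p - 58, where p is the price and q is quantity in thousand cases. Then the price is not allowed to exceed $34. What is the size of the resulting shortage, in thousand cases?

40

Equilibrium: 322 - 7p = 3p - 58, so 380 = 10p and p* = 38, q* = 56.
Because the ceiling (34) lies below the market-clearing price, it is binding.
At p = 34: qd = 322 - 7·34 = 84 and qs = 3·34 - 58 = 44.
Shortage = qd - qs = 84 - 44 = 40.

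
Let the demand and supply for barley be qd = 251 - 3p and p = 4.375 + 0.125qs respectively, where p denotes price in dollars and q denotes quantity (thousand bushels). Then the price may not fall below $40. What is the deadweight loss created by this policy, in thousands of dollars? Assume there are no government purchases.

Rearranging supply gives qs = 8p - 35. Equilibrium: 251 - 3p = 8p - 35, so 286 = 11p and p* = 26, q* = 173.
Because the floor (40) lies above the market-clearing price, it is binding.
At p = 40: qd = 251 - 3·40 = 131 and qs = 8·40 - 35 = 285.
Quantity traded falls to 131. At q = 131 the demand price is (251 - 131)/3 = 40 and the supply price is (35 + 131)/8 = 20.75.
Deadweight loss = ½ · (40 - 20.75) · (173 - 131) = ½ · 19.25 · 42 = 404.25.

404.25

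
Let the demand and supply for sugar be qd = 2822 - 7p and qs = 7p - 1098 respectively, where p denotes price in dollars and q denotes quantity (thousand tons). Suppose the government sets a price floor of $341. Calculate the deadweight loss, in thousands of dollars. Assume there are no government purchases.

Setting quantity demanded equal to quantity supplied, 2822 - 7p = 7p - 1098, gives p* = 280 and q* = 862.
Since 341 > 280, the floor is binding.
At p = 341: qd = 2822 - 7·341 = 435 and qs = 7·341 - 1098 = 1289.
Quantity traded falls to 435. At q = 435 the demand price is (2822 - 435)/7 = 341 and the supply price is (1098 + 435)/7 = 219.
Deadweight loss = ½ · (341 - 219) · (862 - 435) = ½ · 122 · 427 = 26047.

26047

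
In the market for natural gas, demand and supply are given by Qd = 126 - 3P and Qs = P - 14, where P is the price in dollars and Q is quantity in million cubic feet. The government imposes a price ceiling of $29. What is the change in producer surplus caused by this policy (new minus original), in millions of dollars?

-108

Setting quantity demanded equal to quantity supplied, 126 - 3P = P - 14, gives P* = 35 and Q* = 21.
Because the ceiling (29) lies below the market-clearing price, it is binding.
At P = 29: Qd = 126 - 3·29 = 39 and Qs = 29 - 14 = 15.
Producer surplus without the control is ½ · (35 - 14) · 21 = 220.5.
With the ceiling, producers sell 15 units at 29, so PS = ½ · (29 - 14) · 15 = 112.5.
Change in producer surplus = 112.5 - 220.5 = -108.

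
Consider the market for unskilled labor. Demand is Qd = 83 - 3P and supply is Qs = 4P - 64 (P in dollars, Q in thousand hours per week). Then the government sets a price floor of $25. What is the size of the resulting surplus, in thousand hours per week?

Without the control the market clears where 83 - 3P = 4P - 64, i.e. P* = 21 and Q* = 20.
The floor of 25 is above the equilibrium price 21, so it binds.
At P = 25: Qd = 83 - 3·25 = 8 and Qs = 4·25 - 64 = 36.
Surplus = Qs - Qd = 36 - 8 = 28.

28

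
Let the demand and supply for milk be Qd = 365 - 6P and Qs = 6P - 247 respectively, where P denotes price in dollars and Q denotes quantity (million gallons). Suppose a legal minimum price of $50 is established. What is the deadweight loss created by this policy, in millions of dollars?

0

Setting quantity demanded equal to quantity supplied, 365 - 6P = 6P - 247, gives P* = 51 and Q* = 59.
The floor of 50 is below the equilibrium price 51, so it is not binding; the market clears at P* = 51, Q* = 59.
Since the control does not bind, no trades are prevented and deadweight loss is zero.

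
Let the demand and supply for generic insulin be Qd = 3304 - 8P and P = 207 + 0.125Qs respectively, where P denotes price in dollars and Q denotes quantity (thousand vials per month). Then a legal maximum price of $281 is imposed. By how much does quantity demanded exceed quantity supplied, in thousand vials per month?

Rearranging supply gives Qs = 8P - 1656. Without the control the market clears where 3304 - 8P = 8P - 1656, i.e. P* = 310 and Q* = 824.
The ceiling of 281 is below the equilibrium price 310, so it binds.
At P = 281: Qd = 3304 - 8·281 = 1056 and Qs = 8·281 - 1656 = 592.
Shortage = Qd - Qs = 1056 - 592 = 464.

464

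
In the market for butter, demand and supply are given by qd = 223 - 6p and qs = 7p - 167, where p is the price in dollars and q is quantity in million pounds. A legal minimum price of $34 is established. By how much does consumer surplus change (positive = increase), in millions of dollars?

-124

Without the control the market clears where 223 - 6p = 7p - 167, i.e. p* = 30 and q* = 43.
The floor of 34 is above the equilibrium price 30, so it binds.
At p = 34: qd = 223 - 6·34 = 19 and qs = 7·34 - 167 = 71.
Consumer surplus without the control is ½ · (223/6 - 30) · 43 = 1849/12.
With the floor, consumers buy 19 units at 34, so CS = ½ · (223/6 - 34) · 19 = 361/12.
Change in consumer surplus = 361/12 - 1849/12 = -124.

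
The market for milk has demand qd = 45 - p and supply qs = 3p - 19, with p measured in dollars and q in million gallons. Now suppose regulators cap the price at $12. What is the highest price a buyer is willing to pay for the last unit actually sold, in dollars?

Without the control the market clears where 45 - p = 3p - 19, i.e. p* = 16 and q* = 29.
The ceiling of 12 is below the equilibrium price 16, so it binds.
At p = 12: qd = 45 - 12 = 33 and qs = 3·12 - 19 = 17.
Only 17 units reach the market. On the demand curve, the marginal buyer's willingness to pay at q = 17 is (45 - 17) = 28.

28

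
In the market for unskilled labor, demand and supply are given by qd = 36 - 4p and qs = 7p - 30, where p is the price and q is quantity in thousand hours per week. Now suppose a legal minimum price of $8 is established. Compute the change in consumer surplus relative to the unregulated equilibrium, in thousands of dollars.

-16

Equilibrium: 36 - 4p = 7p - 30, so 66 = 11p and p* = 6, q* = 12.
Because the floor (8) lies above the market-clearing price, it is binding.
At p = 8: qd = 36 - 4·8 = 4 and qs = 7·8 - 30 = 26.
Consumer surplus without the control is ½ · (9 - 6) · 12 = 18.
With the floor, consumers buy 4 units at 8, so CS = ½ · (9 - 8) · 4 = 2.
Change in consumer surplus = 2 - 18 = -16.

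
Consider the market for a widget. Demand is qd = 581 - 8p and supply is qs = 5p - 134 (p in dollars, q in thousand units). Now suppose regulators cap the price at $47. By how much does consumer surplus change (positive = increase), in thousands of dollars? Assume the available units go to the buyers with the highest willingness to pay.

Without the control the market clears where 581 - 8p = 5p - 134, i.e. p* = 55 and q* = 141.
Since 47 < 55, the ceiling is binding.
At p = 47: qd = 581 - 8·47 = 205 and qs = 5·47 - 134 = 101.
Consumer surplus without the control is ½ · (72.625 - 55) · 141 = 1242.5625.
With the ceiling, 101 units are sold at 47 (assume they go to the highest-value buyers). The demand price at q = 101 is 60, so CS = ½ · [(72.625 - 47) + (60 - 47)] · 101 = 1950.5625.
Change in consumer surplus = 1950.5625 - 1242.5625 = 708.

708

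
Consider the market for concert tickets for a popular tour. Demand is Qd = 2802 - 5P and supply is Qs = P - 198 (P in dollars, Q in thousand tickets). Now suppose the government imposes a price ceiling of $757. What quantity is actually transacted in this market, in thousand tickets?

302

In a free market, 2802 - 5P = P - 198 gives the equilibrium P* = 500, Q* = 302.
The ceiling of 757 is above the equilibrium price 500, so it is not binding; the market clears at P* = 500, Q* = 302.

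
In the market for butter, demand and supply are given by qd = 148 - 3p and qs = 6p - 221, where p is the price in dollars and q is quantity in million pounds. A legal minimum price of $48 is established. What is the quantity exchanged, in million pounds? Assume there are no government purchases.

4

Equilibrium: 148 - 3p = 6p - 221, so 369 = 9p and p* = 41, q* = 25.
Since 48 > 41, the floor is binding.
At p = 48: qd = 148 - 3·48 = 4 and qs = 6·48 - 221 = 67.
The quantity actually transacted is the short side, demand: 4.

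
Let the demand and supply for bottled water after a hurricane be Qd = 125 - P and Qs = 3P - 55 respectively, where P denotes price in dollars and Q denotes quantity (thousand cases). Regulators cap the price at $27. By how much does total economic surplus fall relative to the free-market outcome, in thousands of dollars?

1944

Equilibrium: 125 - P = 3P - 55, so 180 = 4P and P* = 45, Q* = 80.
The ceiling of 27 is below the equilibrium price 45, so it binds.
At P = 27: Qd = 125 - 27 = 98 and Qs = 3·27 - 55 = 26.
Quantity traded falls to 26. At Q = 26 the demand price is 125 - 26 = 99 and the supply price is (55 + 26)/3 = 27.
Deadweight loss = ½ · (99 - 27) · (80 - 26) = ½ · 72 · 54 = 1944.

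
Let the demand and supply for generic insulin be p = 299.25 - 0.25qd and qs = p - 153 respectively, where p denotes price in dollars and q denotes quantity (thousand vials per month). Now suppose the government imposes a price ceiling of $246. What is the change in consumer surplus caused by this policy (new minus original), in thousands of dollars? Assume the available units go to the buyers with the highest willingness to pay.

2160

Rearranging demand gives qd = 1197 - 4p. Equilibrium: 1197 - 4p = p - 153, so 1350 = 5p and p* = 270, q* = 117.
Since 246 < 270, the ceiling is binding.
At p = 246: qd = 1197 - 4·246 = 213 and qs = 246 - 153 = 93.
Consumer surplus without the control is ½ · (299.25 - 270) · 117 = 1711.125.
With the ceiling, 93 units are sold at 246 (assume they go to the highest-value buyers). The demand price at q = 93 is 276, so CS = ½ · [(299.25 - 246) + (276 - 246)] · 93 = 3871.125.
Change in consumer surplus = 3871.125 - 1711.125 = 2160.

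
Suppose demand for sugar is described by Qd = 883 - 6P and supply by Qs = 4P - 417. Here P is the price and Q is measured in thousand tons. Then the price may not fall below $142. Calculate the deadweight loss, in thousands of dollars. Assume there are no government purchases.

1080

Equilibrium: 883 - 6P = 4P - 417, so 1300 = 10P and P* = 130, Q* = 103.
Because the floor (142) lies above the market-clearing price, it is binding.
At P = 142: Qd = 883 - 6·142 = 31 and Qs = 4·142 - 417 = 151.
Quantity traded falls to 31. At Q = 31 the demand price is (883 - 31)/6 = 142 and the supply price is (417 + 31)/4 = 112.
Deadweight loss = ½ · (142 - 112) · (103 - 31) = ½ · 30 · 72 = 1080.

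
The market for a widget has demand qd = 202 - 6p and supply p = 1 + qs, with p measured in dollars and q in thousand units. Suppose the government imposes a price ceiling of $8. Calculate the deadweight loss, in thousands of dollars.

Rearranging supply gives qs = p - 1. Setting quantity demanded equal to quantity supplied, 202 - 6p = p - 1, gives p* = 29 and q* = 28.
Since 8 < 29, the ceiling is binding.
At p = 8: qd = 202 - 6·8 = 154 and qs = 8 - 1 = 7.
Quantity traded falls to 7. At q = 7 the demand price is (202 - 7)/6 = 32.5 and the supply price is 1 + 7 = 8.
Deadweight loss = ½ · (32.5 - 8) · (28 - 7) = ½ · 24.5 · 21 = 257.25.

257.25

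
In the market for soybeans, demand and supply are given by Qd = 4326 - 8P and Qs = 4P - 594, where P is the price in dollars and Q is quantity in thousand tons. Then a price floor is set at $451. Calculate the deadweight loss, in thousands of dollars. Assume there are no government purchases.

20172

Equilibrium: 4326 - 8P = 4P - 594, so 4920 = 12P and P* = 410, Q* = 1046.
Since 451 > 410, the floor is binding.
At P = 451: Qd = 4326 - 8·451 = 718 and Qs = 4·451 - 594 = 1210.
Quantity traded falls to 718. At Q = 718 the demand price is (4326 - 718)/8 = 451 and the supply price is (594 + 718)/4 = 328.
Deadweight loss = ½ · (451 - 328) · (1046 - 718) = ½ · 123 · 328 = 20172.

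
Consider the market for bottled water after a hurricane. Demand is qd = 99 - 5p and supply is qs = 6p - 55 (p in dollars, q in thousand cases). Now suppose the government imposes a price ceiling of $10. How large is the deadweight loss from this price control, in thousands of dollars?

In a free market, 99 - 5p = 6p - 55 gives the equilibrium p* = 14, q* = 29.
Because the ceiling (10) lies below the market-clearing price, it is binding.
At p = 10: qd = 99 - 5·10 = 49 and qs = 6·10 - 55 = 5.
Quantity traded falls to 5. At q = 5 the demand price is (99 - 5)/5 = 18.8 and the supply price is (55 + 5)/6 = 10.
Deadweight loss = ½ · (18.8 - 10) · (29 - 5) = ½ · 8.8 · 24 = 105.6.

105.6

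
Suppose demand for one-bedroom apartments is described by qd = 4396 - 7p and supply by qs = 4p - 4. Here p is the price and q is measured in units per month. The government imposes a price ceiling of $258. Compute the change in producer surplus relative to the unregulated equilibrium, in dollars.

Without the control the market clears where 4396 - 7p = 4p - 4, i.e. p* = 400 and q* = 1596.
Because the ceiling (258) lies below the market-clearing price, it is binding.
At p = 258: qd = 4396 - 7·258 = 2590 and qs = 4·258 - 4 = 1028.
Producer surplus without the control is ½ · (400 - 1) · 1596 = 318402.
With the ceiling, producers sell 1028 units at 258, so PS = ½ · (258 - 1) · 1028 = 132098.
Change in producer surplus = 132098 - 318402 = -186304.

-186304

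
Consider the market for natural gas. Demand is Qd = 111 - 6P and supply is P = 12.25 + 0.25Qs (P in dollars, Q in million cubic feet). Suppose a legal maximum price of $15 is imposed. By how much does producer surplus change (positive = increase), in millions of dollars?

Rearranging supply gives Qs = 4P - 49. Without the control the market clears where 111 - 6P = 4P - 49, i.e. P* = 16 and Q* = 15.
The ceiling of 15 is below the equilibrium price 16, so it binds.
At P = 15: Qd = 111 - 6·15 = 21 and Qs = 4·15 - 49 = 11.
Producer surplus without the control is ½ · (16 - 12.25) · 15 = 28.125.
With the ceiling, producers sell 11 units at 15, so PS = ½ · (15 - 12.25) · 11 = 15.125.
Change in producer surplus = 15.125 - 28.125 = -13.

-13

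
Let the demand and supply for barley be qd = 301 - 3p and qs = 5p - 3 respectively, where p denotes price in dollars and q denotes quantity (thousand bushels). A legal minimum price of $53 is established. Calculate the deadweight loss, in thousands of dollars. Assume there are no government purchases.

Equilibrium: 301 - 3p = 5p - 3, so 304 = 8p and p* = 38, q* = 187.
Since 53 > 38, the floor is binding.
At p = 53: qd = 301 - 3·53 = 142 and qs = 5·53 - 3 = 262.
Quantity traded falls to 142. At q = 142 the demand price is (301 - 142)/3 = 53 and the supply price is (3 + 142)/5 = 29.
Deadweight loss = ½ · (53 - 29) · (187 - 142) = ½ · 24 · 45 = 540.

540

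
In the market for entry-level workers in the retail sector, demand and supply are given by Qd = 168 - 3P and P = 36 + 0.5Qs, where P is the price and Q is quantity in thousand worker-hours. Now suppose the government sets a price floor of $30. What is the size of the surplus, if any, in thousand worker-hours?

0

Rearranging supply gives Qs = 2P - 72. In a free market, 168 - 3P = 2P - 72 gives the equilibrium P* = 48, Q* = 24.
The floor of 30 is below the equilibrium price 48, so it is not binding; the market clears at P* = 48, Q* = 24.
Since the control does not bind, there is no surplus.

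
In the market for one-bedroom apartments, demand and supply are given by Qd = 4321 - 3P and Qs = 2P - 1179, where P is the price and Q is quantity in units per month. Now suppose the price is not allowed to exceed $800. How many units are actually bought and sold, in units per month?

421

Equilibrium: 4321 - 3P = 2P - 1179, so 5500 = 5P and P* = 1100, Q* = 1021.
Because the ceiling (800) lies below the market-clearing price, it is binding.
At P = 800: Qd = 4321 - 3·800 = 1921 and Qs = 2·800 - 1179 = 421.
The quantity actually transacted is the short side, supply: 421.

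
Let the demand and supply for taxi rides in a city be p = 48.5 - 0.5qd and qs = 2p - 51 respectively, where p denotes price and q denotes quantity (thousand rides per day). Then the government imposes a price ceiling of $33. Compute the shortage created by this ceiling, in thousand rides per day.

16

Rearranging demand gives qd = 97 - 2p. In a free market, 97 - 2p = 2p - 51 gives the equilibrium p* = 37, q* = 23.
Since 33 < 37, the ceiling is binding.
At p = 33: qd = 97 - 2·33 = 31 and qs = 2·33 - 51 = 15.
Shortage = qd - qs = 31 - 15 = 16.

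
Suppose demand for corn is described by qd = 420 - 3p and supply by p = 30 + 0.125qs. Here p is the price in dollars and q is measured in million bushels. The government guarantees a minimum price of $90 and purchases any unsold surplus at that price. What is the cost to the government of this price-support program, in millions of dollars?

Rearranging supply gives qs = 8p - 240. Setting quantity demanded equal to quantity supplied, 420 - 3p = 8p - 240, gives p* = 60 and q* = 240.
Since 90 > 60, the floor is binding.
At p = 90: qd = 420 - 3·90 = 150 and qs = 8·90 - 240 = 480.
Surplus = qs - qd = 330.
Government expenditure = surplus × support price = 330 × 90 = 29700.

29700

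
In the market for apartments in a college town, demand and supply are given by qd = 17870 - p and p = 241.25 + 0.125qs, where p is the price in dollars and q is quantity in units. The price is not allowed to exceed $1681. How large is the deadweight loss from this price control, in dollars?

9696996

Rearranging supply gives qs = 8p - 1930. Equilibrium: 17870 - p = 8p - 1930, so 19800 = 9p and p* = 2200, q* = 15670.
Because the ceiling (1681) lies below the market-clearing price, it is binding.
At p = 1681: qd = 17870 - 1681 = 16189 and qs = 8·1681 - 1930 = 11518.
Quantity traded falls to 11518. At q = 11518 the demand price is 17870 - 11518 = 6352 and the supply price is (1930 + 11518)/8 = 1681.
Deadweight loss = ½ · (6352 - 1681) · (15670 - 11518) = ½ · 4671 · 4152 = 9696996.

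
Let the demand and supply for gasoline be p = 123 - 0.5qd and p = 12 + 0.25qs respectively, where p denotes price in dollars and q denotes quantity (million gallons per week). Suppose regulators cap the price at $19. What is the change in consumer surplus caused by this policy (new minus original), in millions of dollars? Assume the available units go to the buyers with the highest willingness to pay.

Rearranging demand gives qd = 246 - 2p; rearranging supply gives qs = 4p - 48. Equilibrium: 246 - 2p = 4p - 48, so 294 = 6p and p* = 49, q* = 148.
Since 19 < 49, the ceiling is binding.
At p = 19: qd = 246 - 2·19 = 208 and qs = 4·19 - 48 = 28.
Consumer surplus without the control is ½ · (123 - 49) · 148 = 5476.
With the ceiling, 28 units are sold at 19 (assume they go to the highest-value buyers). The demand price at q = 28 is 109, so CS = ½ · [(123 - 19) + (109 - 19)] · 28 = 2716.
Change in consumer surplus = 2716 - 5476 = -2760.

-2760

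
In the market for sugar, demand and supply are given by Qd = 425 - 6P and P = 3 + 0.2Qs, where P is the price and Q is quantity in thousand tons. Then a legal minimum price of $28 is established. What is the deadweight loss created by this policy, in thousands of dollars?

0

Rearranging supply gives Qs = 5P - 15. In a free market, 425 - 6P = 5P - 15 gives the equilibrium P* = 40, Q* = 185.
The floor of 28 is below the equilibrium price 40, so it is not binding; the market clears at P* = 40, Q* = 185.
Since the control does not bind, no trades are prevented and deadweight loss is zero.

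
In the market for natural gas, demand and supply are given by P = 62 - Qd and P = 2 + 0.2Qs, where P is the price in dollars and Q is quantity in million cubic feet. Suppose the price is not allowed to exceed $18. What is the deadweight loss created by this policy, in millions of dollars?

Rearranging demand gives Qd = 62 - P; rearranging supply gives Qs = 5P - 10. Setting quantity demanded equal to quantity supplied, 62 - P = 5P - 10, gives P* = 12 and Q* = 50.
Since 18 is above P* = 12, the ceiling does not bind and the free-market outcome prevails.
Since the control does not bind, no trades are prevented and deadweight loss is zero.

0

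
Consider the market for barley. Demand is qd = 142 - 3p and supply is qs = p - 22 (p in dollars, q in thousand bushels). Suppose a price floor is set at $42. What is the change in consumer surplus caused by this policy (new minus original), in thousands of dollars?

In a free market, 142 - 3p = p - 22 gives the equilibrium p* = 41, q* = 19.
Because the floor (42) lies above the market-clearing price, it is binding.
At p = 42: qd = 142 - 3·42 = 16 and qs = 42 - 22 = 20.
Consumer surplus without the control is ½ · (142/3 - 41) · 19 = 361/6.
With the floor, consumers buy 16 units at 42, so CS = ½ · (142/3 - 42) · 16 = 128/3.
Change in consumer surplus = 128/3 - 361/6 = -17.5.

-17.5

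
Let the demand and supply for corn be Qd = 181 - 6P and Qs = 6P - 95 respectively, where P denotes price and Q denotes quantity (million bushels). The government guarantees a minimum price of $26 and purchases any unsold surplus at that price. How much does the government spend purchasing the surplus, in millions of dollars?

936

Without the control the market clears where 181 - 6P = 6P - 95, i.e. P* = 23 and Q* = 43.
The floor of 26 is above the equilibrium price 23, so it binds.
At P = 26: Qd = 181 - 6·26 = 25 and Qs = 6·26 - 95 = 61.
Surplus = Qs - Qd = 36.
Government expenditure = surplus × support price = 36 × 26 = 936.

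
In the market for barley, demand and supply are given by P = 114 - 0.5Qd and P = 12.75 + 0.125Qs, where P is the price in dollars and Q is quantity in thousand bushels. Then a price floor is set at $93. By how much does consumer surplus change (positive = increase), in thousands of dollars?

-6120

Rearranging demand gives Qd = 228 - 2P; rearranging supply gives Qs = 8P - 102. In a free market, 228 - 2P = 8P - 102 gives the equilibrium P* = 33, Q* = 162.
Since 93 > 33, the floor is binding.
At P = 93: Qd = 228 - 2·93 = 42 and Qs = 8·93 - 102 = 642.
Consumer surplus without the control is ½ · (114 - 33) · 162 = 6561.
With the floor, consumers buy 42 units at 93, so CS = ½ · (114 - 93) · 42 = 441.
Change in consumer surplus = 441 - 6561 = -6120.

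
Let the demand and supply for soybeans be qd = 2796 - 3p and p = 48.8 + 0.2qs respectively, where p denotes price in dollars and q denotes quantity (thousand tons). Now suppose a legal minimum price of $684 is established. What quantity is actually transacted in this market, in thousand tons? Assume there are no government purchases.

Rearranging supply gives qs = 5p - 244. Without the control the market clears where 2796 - 3p = 5p - 244, i.e. p* = 380 and q* = 1656.
Since 684 > 380, the floor is binding.
At p = 684: qd = 2796 - 3·684 = 744 and qs = 5·684 - 244 = 3176.
The quantity actually transacted is the short side, demand: 744.

744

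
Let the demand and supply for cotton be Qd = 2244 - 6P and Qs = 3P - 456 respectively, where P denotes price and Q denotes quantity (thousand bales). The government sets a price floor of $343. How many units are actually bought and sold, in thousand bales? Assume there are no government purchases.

In a free market, 2244 - 6P = 3P - 456 gives the equilibrium P* = 300, Q* = 444.
Because the floor (343) lies above the market-clearing price, it is binding.
At P = 343: Qd = 2244 - 6·343 = 186 and Qs = 3·343 - 456 = 573.
The quantity actually transacted is the short side, demand: 186.

186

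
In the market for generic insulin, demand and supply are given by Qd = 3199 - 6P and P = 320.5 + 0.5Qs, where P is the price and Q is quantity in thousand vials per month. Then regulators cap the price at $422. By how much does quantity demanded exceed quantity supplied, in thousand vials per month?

Rearranging supply gives Qs = 2P - 641. In a free market, 3199 - 6P = 2P - 641 gives the equilibrium P* = 480, Q* = 319.
The ceiling of 422 is below the equilibrium price 480, so it binds.
At P = 422: Qd = 3199 - 6·422 = 667 and Qs = 2·422 - 641 = 203.
Shortage = Qd - Qs = 667 - 203 = 464.

464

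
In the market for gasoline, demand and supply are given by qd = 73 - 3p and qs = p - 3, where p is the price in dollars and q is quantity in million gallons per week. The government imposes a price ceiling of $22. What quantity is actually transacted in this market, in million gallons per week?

Equilibrium: 73 - 3p = p - 3, so 76 = 4p and p* = 19, q* = 16.
The ceiling of 22 is above the equilibrium price 19, so it is not binding; the market clears at p* = 19, q* = 16.

16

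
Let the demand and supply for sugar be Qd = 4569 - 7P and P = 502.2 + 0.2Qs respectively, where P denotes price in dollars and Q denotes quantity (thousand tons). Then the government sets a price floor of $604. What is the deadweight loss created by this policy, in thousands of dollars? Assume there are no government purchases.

Rearranging supply gives Qs = 5P - 2511. Equilibrium: 4569 - 7P = 5P - 2511, so 7080 = 12P and P* = 590, Q* = 439.
The floor of 604 is above the equilibrium price 590, so it binds.
At P = 604: Qd = 4569 - 7·604 = 341 and Qs = 5·604 - 2511 = 509.
Quantity traded falls to 341. At Q = 341 the demand price is (4569 - 341)/7 = 604 and the supply price is (2511 + 341)/5 = 570.4.
Deadweight loss = ½ · (604 - 570.4) · (439 - 341) = ½ · 33.6 · 98 = 1646.4.

1646.4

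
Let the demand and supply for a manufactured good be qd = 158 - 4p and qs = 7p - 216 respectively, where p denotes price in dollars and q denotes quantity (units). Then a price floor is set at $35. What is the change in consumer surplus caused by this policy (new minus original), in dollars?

Setting quantity demanded equal to quantity supplied, 158 - 4p = 7p - 216, gives p* = 34 and q* = 22.
Since 35 > 34, the floor is binding.
At p = 35: qd = 158 - 4·35 = 18 and qs = 7·35 - 216 = 29.
Consumer surplus without the control is ½ · (39.5 - 34) · 22 = 60.5.
With the floor, consumers buy 18 units at 35, so CS = ½ · (39.5 - 35) · 18 = 40.5.
Change in consumer surplus = 40.5 - 60.5 = -20.

-20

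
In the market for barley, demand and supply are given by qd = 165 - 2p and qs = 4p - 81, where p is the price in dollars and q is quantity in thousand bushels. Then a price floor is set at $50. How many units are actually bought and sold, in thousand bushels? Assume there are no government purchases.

Equilibrium: 165 - 2p = 4p - 81, so 246 = 6p and p* = 41, q* = 83.
The floor of 50 is above the equilibrium price 41, so it binds.
At p = 50: qd = 165 - 2·50 = 65 and qs = 4·50 - 81 = 119.
The quantity actually transacted is the short side, demand: 65.

65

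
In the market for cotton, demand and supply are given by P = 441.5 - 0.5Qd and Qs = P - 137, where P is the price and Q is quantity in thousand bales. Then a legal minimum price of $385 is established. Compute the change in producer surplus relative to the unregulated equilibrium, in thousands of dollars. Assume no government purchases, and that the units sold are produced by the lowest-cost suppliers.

Rearranging demand gives Qd = 883 - 2P. Setting quantity demanded equal to quantity supplied, 883 - 2P = P - 137, gives P* = 340 and Q* = 203.
Because the floor (385) lies above the market-clearing price, it is binding.
At P = 385: Qd = 883 - 2·385 = 113 and Qs = 385 - 137 = 248.
Producer surplus without the control is ½ · (340 - 137) · 203 = 20604.5.
With the floor, 113 units are sold at 385. The supply price at Q = 113 is 250, so PS = ½ · [(385 - 137) + (385 - 250)] · 113 = 21639.5.
Change in producer surplus = 21639.5 - 20604.5 = 1035.

1035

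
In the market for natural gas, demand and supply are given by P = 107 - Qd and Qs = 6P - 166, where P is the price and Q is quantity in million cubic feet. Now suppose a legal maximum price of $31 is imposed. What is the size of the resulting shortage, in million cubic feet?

56

Rearranging demand gives Qd = 107 - P. In a free market, 107 - P = 6P - 166 gives the equilibrium P* = 39, Q* = 68.
The ceiling of 31 is below the equilibrium price 39, so it binds.
At P = 31: Qd = 107 - 31 = 76 and Qs = 6·31 - 166 = 20.
Shortage = Qd - Qs = 76 - 20 = 56.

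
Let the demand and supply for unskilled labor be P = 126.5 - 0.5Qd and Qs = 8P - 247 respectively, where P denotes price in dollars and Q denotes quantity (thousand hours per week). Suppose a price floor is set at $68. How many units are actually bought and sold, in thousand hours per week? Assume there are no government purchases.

Rearranging demand gives Qd = 253 - 2P. Setting quantity demanded equal to quantity supplied, 253 - 2P = 8P - 247, gives P* = 50 and Q* = 153.
Since 68 > 50, the floor is binding.
At P = 68: Qd = 253 - 2·68 = 117 and Qs = 8·68 - 247 = 297.
The quantity actually transacted is the short side, demand: 117.

117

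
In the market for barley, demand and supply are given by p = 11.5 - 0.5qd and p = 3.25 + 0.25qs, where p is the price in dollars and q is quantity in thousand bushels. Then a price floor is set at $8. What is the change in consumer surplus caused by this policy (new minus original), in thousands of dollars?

Rearranging demand gives qd = 23 - 2p; rearranging supply gives qs = 4p - 13. Equilibrium: 23 - 2p = 4p - 13, so 36 = 6p and p* = 6, q* = 11.
Because the floor (8) lies above the market-clearing price, it is binding.
At p = 8: qd = 23 - 2·8 = 7 and qs = 4·8 - 13 = 19.
Consumer surplus without the control is ½ · (11.5 - 6) · 11 = 30.25.
With the floor, consumers buy 7 units at 8, so CS = ½ · (11.5 - 8) · 7 = 12.25.
Change in consumer surplus = 12.25 - 30.25 = -18.

-18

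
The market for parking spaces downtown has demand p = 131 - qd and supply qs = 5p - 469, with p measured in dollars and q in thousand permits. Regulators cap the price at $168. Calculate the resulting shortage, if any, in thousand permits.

Rearranging demand gives qd = 131 - p. Equilibrium: 131 - p = 5p - 469, so 600 = 6p and p* = 100, q* = 31.
Since 168 is above p* = 100, the ceiling does not bind and the free-market outcome prevails.
Since the control does not bind, there is no shortage.

0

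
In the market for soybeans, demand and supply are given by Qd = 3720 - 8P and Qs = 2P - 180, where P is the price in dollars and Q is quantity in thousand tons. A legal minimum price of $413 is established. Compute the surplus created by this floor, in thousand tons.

230

Without the control the market clears where 3720 - 8P = 2P - 180, i.e. P* = 390 and Q* = 600.
Because the floor (413) lies above the market-clearing price, it is binding.
At P = 413: Qd = 3720 - 8·413 = 416 and Qs = 2·413 - 180 = 646.
Surplus = Qs - Qd = 646 - 416 = 230.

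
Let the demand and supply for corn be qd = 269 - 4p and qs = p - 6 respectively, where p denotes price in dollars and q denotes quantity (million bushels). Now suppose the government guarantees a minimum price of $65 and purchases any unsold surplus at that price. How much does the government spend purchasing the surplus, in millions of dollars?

3250

Without the control the market clears where 269 - 4p = p - 6, i.e. p* = 55 and q* = 49.
The floor of 65 is above the equilibrium price 55, so it binds.
At p = 65: qd = 269 - 4·65 = 9 and qs = 65 - 6 = 59.
Surplus = qs - qd = 50.
Government expenditure = surplus × support price = 50 × 65 = 3250.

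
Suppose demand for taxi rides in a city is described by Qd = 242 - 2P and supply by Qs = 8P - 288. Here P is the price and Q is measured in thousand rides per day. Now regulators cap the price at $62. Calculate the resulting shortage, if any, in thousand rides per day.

0

Equilibrium: 242 - 2P = 8P - 288, so 530 = 10P and P* = 53, Q* = 136.
Since 62 is above P* = 53, the ceiling does not bind and the free-market outcome prevails.
Since the control does not bind, there is no shortage.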